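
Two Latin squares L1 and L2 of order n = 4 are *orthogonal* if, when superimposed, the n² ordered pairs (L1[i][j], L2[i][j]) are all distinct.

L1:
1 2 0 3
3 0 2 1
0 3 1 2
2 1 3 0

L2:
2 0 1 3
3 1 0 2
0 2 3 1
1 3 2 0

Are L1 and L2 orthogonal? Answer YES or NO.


Form the n² = 16 superimposed pairs (L1[i][j], L2[i][j]), row by row (rows and columns indexed from 0):
row 0: (1,2) (2,0) (0,1) (3,3)
row 1: (3,3) (0,1) (2,0) (1,2)
row 2: (0,0) (3,2) (1,3) (2,1)
row 3: (2,1) (1,3) (3,2) (0,0)
Orthogonality requires all 16 pairs distinct.
But the pair (3,3) repeats: cell (0,3) has L1 = 3, L2 = 3, and cell (1,0) has L1 = 3, L2 = 3.
A repeated pair means some other pair never occurs (only 8 distinct pairs out of 16), so the squares are not orthogonal.
Conclusion: NO.

NO


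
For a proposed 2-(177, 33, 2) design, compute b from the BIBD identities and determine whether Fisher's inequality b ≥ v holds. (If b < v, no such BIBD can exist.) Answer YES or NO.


b = λv(v − 1)/(k(k − 1)) = 2·177·176/(33·32) = 62304/1056 = 59.
Compare with v = 177: b < v, so Fisher's inequality fails.

NO


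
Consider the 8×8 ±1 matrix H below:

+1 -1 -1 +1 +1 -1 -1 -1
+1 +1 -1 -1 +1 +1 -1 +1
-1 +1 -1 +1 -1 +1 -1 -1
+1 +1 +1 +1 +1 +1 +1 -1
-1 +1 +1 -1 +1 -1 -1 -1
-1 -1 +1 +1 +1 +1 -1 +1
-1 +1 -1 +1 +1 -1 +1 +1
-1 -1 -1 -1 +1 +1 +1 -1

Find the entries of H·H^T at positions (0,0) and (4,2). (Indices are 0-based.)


Row 0 of H: [1, -1, -1, 1, 1, -1, -1, -1].
Row 2 of H: [-1, 1, -1, 1, -1, 1, -1, -1].
Row 4 of H: [-1, 1, 1, -1, 1, -1, -1, -1].
(H·H^T)[0][0] = Σ_j H[0][j]·H[0][j] = (1)² + (-1)² + (-1)² + (1)² + (1)² + (-1)² + (-1)² + (-1)² = 1 + 1 + 1 + 1 + 1 + 1 + 1 + 1 = 8.
(H·H^T)[4][2] = Σ_j H[4][j]·H[2][j] = (-1)·(-1) + (1)·(1) + (1)·(-1) + (-1)·(1) + (1)·(-1) + (-1)·(1) + (-1)·(-1) + (-1)·(-1) = 1 + 1 + -1 + -1 + -1 + -1 + 1 + 1 = 0.
So rows 4 and 2 are orthogonal; the diagonal entry equals n = 8.

(0,0) entry = 8; (4,2) entry = 0.


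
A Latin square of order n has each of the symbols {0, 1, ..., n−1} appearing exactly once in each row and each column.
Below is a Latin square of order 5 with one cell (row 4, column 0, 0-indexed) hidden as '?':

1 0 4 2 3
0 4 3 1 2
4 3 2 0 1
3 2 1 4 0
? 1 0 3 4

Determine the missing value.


Row 4 contains symbols [0, 1, 3, 4] — missing [2].
Column 0 contains symbols [0, 1, 3, 4] — missing [2].
The missing symbol must appear in both missing sets; intersection = [2].
Therefore the hidden value is 2.

Missing value = 2.


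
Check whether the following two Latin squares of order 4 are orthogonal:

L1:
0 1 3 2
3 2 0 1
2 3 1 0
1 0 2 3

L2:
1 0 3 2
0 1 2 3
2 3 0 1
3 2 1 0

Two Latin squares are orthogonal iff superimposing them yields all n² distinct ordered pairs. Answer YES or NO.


Form the n² = 16 superimposed pairs (L1[i][j], L2[i][j]), row by row (rows and columns indexed from 0):
row 0: (0,1) (1,0) (3,3) (2,2)
row 1: (3,0) (2,1) (0,2) (1,3)
row 2: (2,2) (3,3) (1,0) (0,1)
row 3: (1,3) (0,2) (2,1) (3,0)
Orthogonality requires all 16 pairs distinct.
But the pair (2,2) repeats: cell (0,3) has L1 = 2, L2 = 2, and cell (2,0) has L1 = 2, L2 = 2.
A repeated pair means some other pair never occurs (only 8 distinct pairs out of 16), so the squares are not orthogonal.
Conclusion: NO.

NO


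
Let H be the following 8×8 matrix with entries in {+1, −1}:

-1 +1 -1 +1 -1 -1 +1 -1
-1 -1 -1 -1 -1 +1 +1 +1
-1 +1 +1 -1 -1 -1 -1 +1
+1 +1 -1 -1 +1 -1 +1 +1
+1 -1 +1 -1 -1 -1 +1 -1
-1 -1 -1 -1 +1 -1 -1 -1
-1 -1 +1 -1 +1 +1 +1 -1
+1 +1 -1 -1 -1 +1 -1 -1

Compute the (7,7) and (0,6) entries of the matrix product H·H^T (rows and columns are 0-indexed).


Row 0 of H: [-1, 1, -1, 1, -1, -1, 1, -1].
Row 6 of H: [-1, -1, 1, -1, 1, 1, 1, -1].
Row 7 of H: [1, 1, -1, -1, -1, 1, -1, -1].
(H·H^T)[7][7] = Σ_j H[7][j]·H[7][j] = (1)² + (1)² + (-1)² + (-1)² + (-1)² + (1)² + (-1)² + (-1)² = 1 + 1 + 1 + 1 + 1 + 1 + 1 + 1 = 8.
(H·H^T)[0][6] = Σ_j H[0][j]·H[6][j] = (-1)·(-1) + (1)·(-1) + (-1)·(1) + (1)·(-1) + (-1)·(1) + (-1)·(1) + (1)·(1) + (-1)·(-1) = 1 + -1 + -1 + -1 + -1 + -1 + 1 + 1 = -2.
Rows 0 and 6 are not orthogonal (dot product = -2 ≠ 0), so H is not a Hadamard matrix.

(7,7) entry = 8; (0,6) entry = -2.


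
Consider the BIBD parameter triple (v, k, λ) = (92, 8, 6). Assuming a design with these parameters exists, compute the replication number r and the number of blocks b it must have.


Any 2-(v, k, λ) BIBD satisfies two necessary conditions:
  (i)  Each point sits in r blocks, and counting incidences through any fixed point gives r(k − 1) = λ(v − 1), so r = λ(v − 1)/(k − 1).
  (ii) Total incidences bk = vr, so b = vr/k.
Step 1: r = λ(v − 1)/(k − 1) = 6·(92 − 1)/(8 − 1) = 6·91/7 = 546/7 = 78.
Step 2: b = vr/k = 92·78/8 = 7176/8 = 897.
Check integrality: r = 78 ∈ Z ✓, b = 897 ∈ Z ✓.
(These identities are necessary conditions: they determine r and b for any design with these parameters, but do not by themselves prove that one exists.)

r = 78, b = 897.


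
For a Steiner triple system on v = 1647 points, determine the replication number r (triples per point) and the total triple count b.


An STS(v) is a 2-(v, 3, 1) BIBD: block size k = 3, λ = 1.
Replication: r(k − 1) = λ(v − 1) ⇒ r·2 = 1647 − 1 = 1646 ⇒ r = 823.
Block count: bk = vr ⇒ b·3 = 1647·823 = 1355481 ⇒ b = 451827.
(Check via b = v(v − 1)/6 = 1647·1646/6 = 2710962/6 = 451827.)

r = 823, b = 451827.


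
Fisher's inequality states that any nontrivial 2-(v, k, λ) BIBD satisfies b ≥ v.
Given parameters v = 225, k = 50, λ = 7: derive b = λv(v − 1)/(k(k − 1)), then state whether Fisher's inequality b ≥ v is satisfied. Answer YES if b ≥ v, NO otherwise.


b = λv(v − 1)/(k(k − 1)) = 7·225·224/(50·49) = 352800/2450 = 144.
Compare with v = 225: b < v, so Fisher's inequality fails.

NO


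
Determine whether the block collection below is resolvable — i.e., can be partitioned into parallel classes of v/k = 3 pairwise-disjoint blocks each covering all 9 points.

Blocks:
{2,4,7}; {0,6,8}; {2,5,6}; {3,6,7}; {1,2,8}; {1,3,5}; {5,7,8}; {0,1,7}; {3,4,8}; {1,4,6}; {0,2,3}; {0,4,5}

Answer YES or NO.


v = 9, block size k = 3, number of blocks = 12.
For resolvability, blocks must partition into parallel classes of size v/k = 3.
Total blocks must therefore be a multiple of 3: 12 = 3·4 + 0 ⇒ divisible ✓.
Greedy packing gives 4 candidate class(es). Each should be a full parallel class (size 3, covers all 9 points).
  Class 1 (3 blocks): {2,4,7}; {0,6,8}; {1,3,5}. Points covered: [0, 1, 2, 3, 4, 5, 6, 7, 8].
  Class 2 (3 blocks): {2,5,6}; {0,1,7}; {3,4,8}. Points covered: [0, 1, 2, 3, 4, 5, 6, 7, 8].
  Class 3 (3 blocks): {3,6,7}; {1,2,8}; {0,4,5}. Points covered: [0, 1, 2, 3, 4, 5, 6, 7, 8].
  Class 4 (3 blocks): {5,7,8}; {1,4,6}; {0,2,3}. Points covered: [0, 1, 2, 3, 4, 5, 6, 7, 8].
All classes full (size 3)? YES. All classes cover every point? YES.
Resolvable? YES.

YES


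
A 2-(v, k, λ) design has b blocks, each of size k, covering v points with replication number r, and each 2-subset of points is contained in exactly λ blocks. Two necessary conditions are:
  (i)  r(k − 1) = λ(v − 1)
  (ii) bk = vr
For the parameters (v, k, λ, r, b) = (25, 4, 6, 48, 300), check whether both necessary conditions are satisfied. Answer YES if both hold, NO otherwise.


Condition (i): r(k − 1) = 48·3 = 144; λ(v − 1) = 6·24 = 144. Match? YES.
Condition (ii): bk = 300·4 = 1200; vr = 25·48 = 1200. Match? YES.
Both conditions hold? YES.

YES


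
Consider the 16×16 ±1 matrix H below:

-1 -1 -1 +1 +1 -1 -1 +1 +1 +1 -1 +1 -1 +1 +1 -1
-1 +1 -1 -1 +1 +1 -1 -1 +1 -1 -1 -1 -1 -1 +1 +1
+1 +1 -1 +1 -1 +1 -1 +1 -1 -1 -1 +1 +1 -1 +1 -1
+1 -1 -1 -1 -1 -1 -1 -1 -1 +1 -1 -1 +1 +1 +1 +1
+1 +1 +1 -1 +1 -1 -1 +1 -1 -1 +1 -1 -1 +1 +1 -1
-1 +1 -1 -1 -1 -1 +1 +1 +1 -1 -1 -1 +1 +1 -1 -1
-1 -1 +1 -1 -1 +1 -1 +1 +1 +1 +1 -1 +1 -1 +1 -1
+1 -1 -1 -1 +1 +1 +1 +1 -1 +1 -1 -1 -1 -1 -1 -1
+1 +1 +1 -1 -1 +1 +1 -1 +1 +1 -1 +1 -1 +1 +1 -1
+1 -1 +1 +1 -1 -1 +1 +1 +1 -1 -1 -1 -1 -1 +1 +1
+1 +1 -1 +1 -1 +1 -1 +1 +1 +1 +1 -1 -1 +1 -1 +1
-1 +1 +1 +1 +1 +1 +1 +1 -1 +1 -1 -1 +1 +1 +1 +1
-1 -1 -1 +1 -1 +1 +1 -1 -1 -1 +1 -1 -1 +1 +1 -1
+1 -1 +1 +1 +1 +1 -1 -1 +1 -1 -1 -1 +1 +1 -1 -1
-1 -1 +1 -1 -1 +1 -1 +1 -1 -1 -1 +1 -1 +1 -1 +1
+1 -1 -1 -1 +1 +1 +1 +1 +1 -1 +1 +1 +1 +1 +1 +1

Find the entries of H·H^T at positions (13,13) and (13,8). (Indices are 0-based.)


Row 8 of H: [1, 1, 1, -1, -1, 1, 1, -1, 1, 1, -1, 1, -1, 1, 1, -1].
Row 13 of H: [1, -1, 1, 1, 1, 1, -1, -1, 1, -1, -1, -1, 1, 1, -1, -1].
(H·H^T)[13][13] = Σ_j H[13][j]·H[13][j] = (1)² + (-1)² + (1)² + (1)² + (1)² + (1)² + (-1)² + (-1)² + (1)² + (-1)² + (-1)² + (-1)² + (1)² + (1)² + (-1)² + (-1)² = 1 + 1 + 1 + 1 + 1 + 1 + 1 + 1 + 1 + 1 + 1 + 1 + 1 + 1 + 1 + 1 = 16.
(H·H^T)[13][8] = Σ_j H[13][j]·H[8][j] = (1)·(1) + (-1)·(1) + (1)·(1) + (1)·(-1) + (1)·(-1) + (1)·(1) + (-1)·(1) + (-1)·(-1) + (1)·(1) + (-1)·(1) + (-1)·(-1) + (-1)·(1) + (1)·(-1) + (1)·(1) + (-1)·(1) + (-1)·(-1) = 1 + -1 + 1 + -1 + -1 + 1 + -1 + 1 + 1 + -1 + 1 + -1 + -1 + 1 + -1 + 1 = 0.
So rows 13 and 8 are orthogonal; the diagonal entry equals n = 16.

(13,13) entry = 16; (13,8) entry = 0.


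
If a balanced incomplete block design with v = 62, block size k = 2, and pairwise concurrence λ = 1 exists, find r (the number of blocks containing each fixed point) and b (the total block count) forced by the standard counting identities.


Any 2-(v, k, λ) BIBD satisfies two necessary conditions:
  (i)  Each point sits in r blocks, and counting incidences through any fixed point gives r(k − 1) = λ(v − 1), so r = λ(v − 1)/(k − 1).
  (ii) Total incidences bk = vr, so b = vr/k.
Step 1: r = λ(v − 1)/(k − 1) = 1·(62 − 1)/(2 − 1) = 1·61/1 = 61/1 = 61.
Step 2: b = vr/k = 62·61/2 = 3782/2 = 1891.
Check integrality: r = 61 ∈ Z ✓, b = 1891 ∈ Z ✓.
(These identities are necessary conditions: they determine r and b for any design with these parameters, but do not by themselves prove that one exists.)

r = 61, b = 1891.


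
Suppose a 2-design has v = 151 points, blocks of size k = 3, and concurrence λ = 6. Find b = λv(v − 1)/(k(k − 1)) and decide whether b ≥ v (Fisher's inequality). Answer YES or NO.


r = λ(v − 1)/(k − 1) = 6·150/2 = 450.
b = vr/k = 151·450/3 = 22650.
Fisher's inequality: b ≥ v ⇔ 22650 ≥ 151? YES.

YES


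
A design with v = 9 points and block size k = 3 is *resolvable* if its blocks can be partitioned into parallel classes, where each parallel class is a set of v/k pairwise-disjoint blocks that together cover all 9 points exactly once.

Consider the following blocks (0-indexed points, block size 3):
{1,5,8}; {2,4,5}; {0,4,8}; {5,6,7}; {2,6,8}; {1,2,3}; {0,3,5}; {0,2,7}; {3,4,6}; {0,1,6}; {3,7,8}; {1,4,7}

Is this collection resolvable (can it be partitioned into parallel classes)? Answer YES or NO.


v = 9, block size k = 3, number of blocks = 12.
For resolvability, blocks must partition into parallel classes of size v/k = 3.
Total blocks must therefore be a multiple of 3: 12 = 3·4 + 0 ⇒ divisible ✓.
Greedy packing gives 4 candidate class(es). Each should be a full parallel class (size 3, covers all 9 points).
  Class 1 (3 blocks): {1,5,8}; {0,2,7}; {3,4,6}. Points covered: [0, 1, 2, 3, 4, 5, 6, 7, 8].
  Class 2 (3 blocks): {2,4,5}; {0,1,6}; {3,7,8}. Points covered: [0, 1, 2, 3, 4, 5, 6, 7, 8].
  Class 3 (3 blocks): {0,4,8}; {5,6,7}; {1,2,3}. Points covered: [0, 1, 2, 3, 4, 5, 6, 7, 8].
  Class 4 (3 blocks): {2,6,8}; {0,3,5}; {1,4,7}. Points covered: [0, 1, 2, 3, 4, 5, 6, 7, 8].
All classes full (size 3)? YES. All classes cover every point? YES.
Resolvable? YES.

YES


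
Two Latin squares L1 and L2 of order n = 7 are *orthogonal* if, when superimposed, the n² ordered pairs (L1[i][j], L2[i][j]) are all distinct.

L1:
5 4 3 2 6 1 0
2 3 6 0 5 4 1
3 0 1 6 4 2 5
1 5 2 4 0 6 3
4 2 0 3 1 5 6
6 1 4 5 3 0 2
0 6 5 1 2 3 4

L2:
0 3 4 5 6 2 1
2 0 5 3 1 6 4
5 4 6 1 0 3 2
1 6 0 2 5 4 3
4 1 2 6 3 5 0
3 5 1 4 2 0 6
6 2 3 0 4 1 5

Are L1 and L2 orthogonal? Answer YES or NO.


Form the n² = 49 superimposed pairs (L1[i][j], L2[i][j]), row by row (rows and columns indexed from 0):
row 0: (5,0) (4,3) (3,4) (2,5) (6,6) (1,2) (0,1)
row 1: (2,2) (3,0) (6,5) (0,3) (5,1) (4,6) (1,4)
row 2: (3,5) (0,4) (1,6) (6,1) (4,0) (2,3) (5,2)
row 3: (1,1) (5,6) (2,0) (4,2) (0,5) (6,4) (3,3)
row 4: (4,4) (2,1) (0,2) (3,6) (1,3) (5,5) (6,0)
row 5: (6,3) (1,5) (4,1) (5,4) (3,2) (0,0) (2,6)
row 6: (0,6) (6,2) (5,3) (1,0) (2,4) (3,1) (4,5)
Orthogonality requires all 49 pairs distinct.
Check by first coordinate: for each symbol s of L1, list the L2 entries in the n cells where L1 = s; they must all differ.
  L1 = 0: L2 entries (in reading order) 1, 3, 4, 5, 2, 0, 6 — all 7 distinct ✓
  L1 = 1: L2 entries (in reading order) 2, 4, 6, 1, 3, 5, 0 — all 7 distinct ✓
  L1 = 2: L2 entries (in reading order) 5, 2, 3, 0, 1, 6, 4 — all 7 distinct ✓
  L1 = 3: L2 entries (in reading order) 4, 0, 5, 3, 6, 2, 1 — all 7 distinct ✓
  L1 = 4: L2 entries (in reading order) 3, 6, 0, 2, 4, 1, 5 — all 7 distinct ✓
  L1 = 5: L2 entries (in reading order) 0, 1, 2, 6, 5, 4, 3 — all 7 distinct ✓
  L1 = 6: L2 entries (in reading order) 6, 5, 1, 4, 0, 3, 2 — all 7 distinct ✓
Every symbol of L1 meets every symbol of L2 exactly once, so all 49 pairs are distinct (49 of 49).
Conclusion: YES.

YES


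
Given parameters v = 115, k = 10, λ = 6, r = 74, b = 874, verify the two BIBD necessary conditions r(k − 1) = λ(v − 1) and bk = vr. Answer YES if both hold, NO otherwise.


Condition (i): r(k − 1) = 74·9 = 666; λ(v − 1) = 6·114 = 684. Match? NO.
Condition (ii): bk = 874·10 = 8740; vr = 115·74 = 8510. Match? NO.
Both conditions hold? NO.

NO


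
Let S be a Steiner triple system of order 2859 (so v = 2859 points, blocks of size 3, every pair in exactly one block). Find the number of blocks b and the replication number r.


An STS(v) is a 2-(v, 3, 1) BIBD: block size k = 3, λ = 1.
Replication: r(k − 1) = λ(v − 1) ⇒ r·2 = 2859 − 1 = 2858 ⇒ r = 1429.
Block count: b = v(v − 1)/6 = 2859·2858/6 = 8171022/6 = 1361837.
(Check via bk = vr: 1361837·3 = 4085511 = 2859·1429 = 4085511 ✓.)

r = 1429, b = 1361837.


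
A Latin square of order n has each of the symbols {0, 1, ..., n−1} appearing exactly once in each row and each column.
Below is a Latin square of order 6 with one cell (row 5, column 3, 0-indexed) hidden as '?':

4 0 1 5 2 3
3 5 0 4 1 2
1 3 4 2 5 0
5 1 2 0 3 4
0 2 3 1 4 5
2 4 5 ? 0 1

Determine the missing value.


Row 5 contains symbols [0, 1, 2, 4, 5] — missing [3].
Column 3 contains symbols [0, 1, 2, 4, 5] — missing [3].
The missing symbol must appear in both missing sets; intersection = [3].
Therefore the hidden value is 3.

Missing value = 3.


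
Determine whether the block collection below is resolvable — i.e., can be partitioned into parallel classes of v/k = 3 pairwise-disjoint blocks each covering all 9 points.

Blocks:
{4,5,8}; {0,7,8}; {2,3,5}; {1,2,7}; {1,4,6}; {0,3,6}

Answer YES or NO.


v = 9, block size k = 3, number of blocks = 6.
For resolvability, blocks must partition into parallel classes of size v/k = 3.
Total blocks must therefore be a multiple of 3: 6 = 3·2 + 0 ⇒ divisible ✓.
Greedy packing gives 2 candidate class(es). Each should be a full parallel class (size 3, covers all 9 points).
  Class 1 (3 blocks): {4,5,8}; {1,2,7}; {0,3,6}. Points covered: [0, 1, 2, 3, 4, 5, 6, 7, 8].
  Class 2 (3 blocks): {0,7,8}; {2,3,5}; {1,4,6}. Points covered: [0, 1, 2, 3, 4, 5, 6, 7, 8].
All classes full (size 3)? YES. All classes cover every point? YES.
Resolvable? YES.

YES


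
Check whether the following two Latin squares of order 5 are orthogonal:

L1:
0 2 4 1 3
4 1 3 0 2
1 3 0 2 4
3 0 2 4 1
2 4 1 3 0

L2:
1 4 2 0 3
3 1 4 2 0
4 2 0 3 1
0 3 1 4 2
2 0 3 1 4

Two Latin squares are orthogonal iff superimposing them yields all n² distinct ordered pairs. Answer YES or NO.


Form the n² = 25 superimposed pairs (L1[i][j], L2[i][j]), row by row (rows and columns indexed from 0):
row 0: (0,1) (2,4) (4,2) (1,0) (3,3)
row 1: (4,3) (1,1) (3,4) (0,2) (2,0)
row 2: (1,4) (3,2) (0,0) (2,3) (4,1)
row 3: (3,0) (0,3) (2,1) (4,4) (1,2)
row 4: (2,2) (4,0) (1,3) (3,1) (0,4)
Orthogonality requires all 25 pairs distinct.
Check by first coordinate: for each symbol s of L1, list the L2 entries in the n cells where L1 = s; they must all differ.
  L1 = 0: L2 entries (in reading order) 1, 2, 0, 3, 4 — all 5 distinct ✓
  L1 = 1: L2 entries (in reading order) 0, 1, 4, 2, 3 — all 5 distinct ✓
  L1 = 2: L2 entries (in reading order) 4, 0, 3, 1, 2 — all 5 distinct ✓
  L1 = 3: L2 entries (in reading order) 3, 4, 2, 0, 1 — all 5 distinct ✓
  L1 = 4: L2 entries (in reading order) 2, 3, 1, 4, 0 — all 5 distinct ✓
Every symbol of L1 meets every symbol of L2 exactly once, so all 25 pairs are distinct (25 of 25).
Conclusion: YES.

YES


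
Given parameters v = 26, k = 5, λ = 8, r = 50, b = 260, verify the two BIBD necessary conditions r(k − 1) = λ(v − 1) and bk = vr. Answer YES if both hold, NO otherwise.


Condition (i): r(k − 1) = 50·4 = 200; λ(v − 1) = 8·25 = 200. Match? YES.
Condition (ii): bk = 260·5 = 1300; vr = 26·50 = 1300. Match? YES.
Both conditions hold? YES.

YES


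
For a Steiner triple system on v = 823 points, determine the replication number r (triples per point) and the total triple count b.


An STS(v) is a 2-(v, 3, 1) BIBD: block size k = 3, λ = 1.
Replication: r(k − 1) = λ(v − 1) ⇒ r·2 = 823 − 1 = 822 ⇒ r = 411.
Block count: b = v(v − 1)/6 = 823·822/6 = 676506/6 = 112751.

r = 411, b = 112751.


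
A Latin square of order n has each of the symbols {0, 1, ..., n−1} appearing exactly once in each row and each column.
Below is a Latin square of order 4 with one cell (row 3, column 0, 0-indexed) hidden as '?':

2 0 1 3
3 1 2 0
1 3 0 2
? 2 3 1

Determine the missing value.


Row 3 contains symbols [1, 2, 3] — missing [0].
Column 0 contains symbols [1, 2, 3] — missing [0].
The missing symbol must appear in both missing sets; intersection = [0].
Therefore the hidden value is 0.

Missing value = 0.


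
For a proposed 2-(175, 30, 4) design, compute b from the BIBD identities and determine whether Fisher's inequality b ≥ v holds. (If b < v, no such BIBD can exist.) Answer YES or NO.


r = λ(v − 1)/(k − 1) = 4·174/29 = 24.
b = vr/k = 175·24/30 = 140.
Fisher's inequality: b ≥ v ⇔ 140 ≥ 175? NO.

NO


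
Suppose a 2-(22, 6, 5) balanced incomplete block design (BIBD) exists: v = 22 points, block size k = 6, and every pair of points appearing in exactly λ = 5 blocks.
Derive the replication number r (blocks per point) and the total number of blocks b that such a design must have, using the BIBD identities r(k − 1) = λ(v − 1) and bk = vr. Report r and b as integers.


Any 2-(v, k, λ) BIBD satisfies two necessary conditions:
  (i)  Each point sits in r blocks, and counting incidences through any fixed point gives r(k − 1) = λ(v − 1), so r = λ(v − 1)/(k − 1).
  (ii) Total incidences bk = vr, so b = vr/k.
Step 1: r = λ(v − 1)/(k − 1) = 5·(22 − 1)/(6 − 1) = 5·21/5 = 105/5 = 21.
Step 2: b = vr/k = 22·21/6 = 462/6 = 77.
Check integrality: r = 21 ∈ Z ✓, b = 77 ∈ Z ✓.
(These identities are necessary conditions: they determine r and b for any design with these parameters, but do not by themselves prove that one exists.)

r = 21, b = 77.


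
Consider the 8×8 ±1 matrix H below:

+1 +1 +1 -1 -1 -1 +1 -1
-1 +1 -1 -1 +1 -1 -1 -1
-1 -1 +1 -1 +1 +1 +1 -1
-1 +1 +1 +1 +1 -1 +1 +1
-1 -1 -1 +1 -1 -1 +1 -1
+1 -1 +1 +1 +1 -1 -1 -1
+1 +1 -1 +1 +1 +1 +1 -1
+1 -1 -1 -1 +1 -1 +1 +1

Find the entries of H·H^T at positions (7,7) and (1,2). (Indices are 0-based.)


Row 1 of H: [-1, 1, -1, -1, 1, -1, -1, -1].
Row 2 of H: [-1, -1, 1, -1, 1, 1, 1, -1].
Row 7 of H: [1, -1, -1, -1, 1, -1, 1, 1].
(H·H^T)[7][7] = Σ_j H[7][j]·H[7][j] = (1)² + (-1)² + (-1)² + (-1)² + (1)² + (-1)² + (1)² + (1)² = 1 + 1 + 1 + 1 + 1 + 1 + 1 + 1 = 8.
(H·H^T)[1][2] = Σ_j H[1][j]·H[2][j] = (-1)·(-1) + (1)·(-1) + (-1)·(1) + (-1)·(-1) + (1)·(1) + (-1)·(1) + (-1)·(1) + (-1)·(-1) = 1 + -1 + -1 + 1 + 1 + -1 + -1 + 1 = 0.
So rows 1 and 2 are orthogonal; the diagonal entry equals n = 8.

(7,7) entry = 8; (1,2) entry = 0.


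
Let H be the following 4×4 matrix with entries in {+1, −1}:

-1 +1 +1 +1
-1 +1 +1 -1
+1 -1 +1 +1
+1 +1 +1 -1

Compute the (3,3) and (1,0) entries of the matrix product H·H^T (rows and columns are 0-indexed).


Row 0 of H: [-1, 1, 1, 1].
Row 1 of H: [-1, 1, 1, -1].
Row 3 of H: [1, 1, 1, -1].
(H·H^T)[3][3] = Σ_j H[3][j]·H[3][j] = (1)² + (1)² + (1)² + (-1)² = 1 + 1 + 1 + 1 = 4.
(H·H^T)[1][0] = Σ_j H[1][j]·H[0][j] = (-1)·(-1) + (1)·(1) + (1)·(1) + (-1)·(1) = 1 + 1 + 1 + -1 = 2.
Rows 1 and 0 are not orthogonal (dot product = 2 ≠ 0), so H is not a Hadamard matrix.

(3,3) entry = 4; (1,0) entry = 2.


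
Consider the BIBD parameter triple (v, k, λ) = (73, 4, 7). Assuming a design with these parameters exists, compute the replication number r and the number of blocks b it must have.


Any 2-(v, k, λ) BIBD satisfies two necessary conditions:
  (i)  Each point sits in r blocks, and counting incidences through any fixed point gives r(k − 1) = λ(v − 1), so r = λ(v − 1)/(k − 1).
  (ii) Total incidences bk = vr, so b = vr/k.
Step 1: r = λ(v − 1)/(k − 1) = 7·(73 − 1)/(4 − 1) = 7·72/3 = 504/3 = 168.
Step 2: b = vr/k = 73·168/4 = 12264/4 = 3066.
Check integrality: r = 168 ∈ Z ✓, b = 3066 ∈ Z ✓.
(These identities are necessary conditions: they determine r and b for any design with these parameters, but do not by themselves prove that one exists.)

r = 168, b = 3066.


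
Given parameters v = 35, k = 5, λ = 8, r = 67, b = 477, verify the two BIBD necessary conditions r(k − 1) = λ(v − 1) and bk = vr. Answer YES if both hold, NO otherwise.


Condition (i): r(k − 1) = 67·4 = 268; λ(v − 1) = 8·34 = 272. Match? NO.
Condition (ii): bk = 477·5 = 2385; vr = 35·67 = 2345. Match? NO.
Both conditions hold? NO.

NO


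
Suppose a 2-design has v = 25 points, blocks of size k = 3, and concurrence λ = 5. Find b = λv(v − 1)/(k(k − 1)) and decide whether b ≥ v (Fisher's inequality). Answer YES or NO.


b = λv(v − 1)/(k(k − 1)) = 5·25·24/(3·2) = 3000/6 = 500.
Compare with v = 25: b ≥ v, so Fisher's inequality holds.

YES


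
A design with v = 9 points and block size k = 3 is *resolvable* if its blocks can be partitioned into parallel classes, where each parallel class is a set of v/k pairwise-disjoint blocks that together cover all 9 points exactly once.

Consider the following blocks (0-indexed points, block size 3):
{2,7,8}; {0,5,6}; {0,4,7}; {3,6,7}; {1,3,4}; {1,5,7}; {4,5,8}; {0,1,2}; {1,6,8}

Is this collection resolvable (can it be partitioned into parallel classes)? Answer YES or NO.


v = 9, block size k = 3, number of blocks = 9.
For resolvability, blocks must partition into parallel classes of size v/k = 3.
Total blocks must therefore be a multiple of 3: 9 = 3·3 + 0 ⇒ divisible ✓.
Consider block {0,4,7}. The only other block(s) in the collection disjoint from it are {1,6,8} — just 1 block(s). Any parallel class containing {0,4,7} would need 2 other blocks each disjoint from it, so no parallel class of size 3 can contain {0,4,7}.
Since every block must belong to some parallel class in a resolution, the collection cannot be partitioned into parallel classes.
Resolvable? NO.

NO


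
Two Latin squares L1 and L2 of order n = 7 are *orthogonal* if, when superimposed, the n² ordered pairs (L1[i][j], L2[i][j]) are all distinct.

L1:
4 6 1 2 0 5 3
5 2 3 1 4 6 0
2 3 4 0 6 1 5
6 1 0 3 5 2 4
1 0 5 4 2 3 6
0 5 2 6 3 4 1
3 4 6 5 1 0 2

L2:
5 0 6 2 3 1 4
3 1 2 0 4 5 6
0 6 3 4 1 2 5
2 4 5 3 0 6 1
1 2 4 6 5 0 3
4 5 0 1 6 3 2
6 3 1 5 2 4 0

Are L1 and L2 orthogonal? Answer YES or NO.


Form the n² = 49 superimposed pairs (L1[i][j], L2[i][j]), row by row (rows and columns indexed from 0):
row 0: (4,5) (6,0) (1,6) (2,2) (0,3) (5,1) (3,4)
row 1: (5,3) (2,1) (3,2) (1,0) (4,4) (6,5) (0,6)
row 2: (2,0) (3,6) (4,3) (0,4) (6,1) (1,2) (5,5)
row 3: (6,2) (1,4) (0,5) (3,3) (5,0) (2,6) (4,1)
row 4: (1,1) (0,2) (5,4) (4,6) (2,5) (3,0) (6,3)
row 5: (0,4) (5,5) (2,0) (6,1) (3,6) (4,3) (1,2)
row 6: (3,6) (4,3) (6,1) (5,5) (1,2) (0,4) (2,0)
Orthogonality requires all 49 pairs distinct.
But the pair (0,4) repeats: cell (2,3) has L1 = 0, L2 = 4, and cell (5,0) has L1 = 0, L2 = 4.
A repeated pair means some other pair never occurs (only 35 distinct pairs out of 49), so the squares are not orthogonal.
Conclusion: NO.

NO


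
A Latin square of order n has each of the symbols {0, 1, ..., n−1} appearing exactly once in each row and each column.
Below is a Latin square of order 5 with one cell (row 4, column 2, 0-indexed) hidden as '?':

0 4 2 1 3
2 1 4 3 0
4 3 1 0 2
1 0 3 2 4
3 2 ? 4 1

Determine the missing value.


Row 4 contains symbols [1, 2, 3, 4] — missing [0].
Column 2 contains symbols [1, 2, 3, 4] — missing [0].
The missing symbol must appear in both missing sets; intersection = [0].
Therefore the hidden value is 0.

Missing value = 0.


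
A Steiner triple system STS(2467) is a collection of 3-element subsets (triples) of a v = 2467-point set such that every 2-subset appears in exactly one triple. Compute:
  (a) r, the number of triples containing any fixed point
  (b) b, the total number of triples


An STS(v) is a 2-(v, 3, 1) BIBD: block size k = 3, λ = 1.
Replication: r(k − 1) = λ(v − 1) ⇒ r·2 = 2467 − 1 = 2466 ⇒ r = 1233.
Block count: bk = vr ⇒ b·3 = 2467·1233 = 3041811 ⇒ b = 1013937.

r = 1233, b = 1013937.


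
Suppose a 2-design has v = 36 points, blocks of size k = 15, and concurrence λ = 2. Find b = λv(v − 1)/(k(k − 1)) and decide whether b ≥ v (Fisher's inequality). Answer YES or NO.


r = λ(v − 1)/(k − 1) = 2·35/14 = 5.
b = vr/k = 36·5/15 = 12.
Fisher's inequality: b ≥ v ⇔ 12 ≥ 36? NO.

NO


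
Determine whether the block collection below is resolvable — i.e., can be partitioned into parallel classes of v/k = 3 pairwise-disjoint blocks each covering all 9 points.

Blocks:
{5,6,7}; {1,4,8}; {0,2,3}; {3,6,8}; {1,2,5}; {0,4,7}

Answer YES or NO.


v = 9, block size k = 3, number of blocks = 6.
For resolvability, blocks must partition into parallel classes of size v/k = 3.
Total blocks must therefore be a multiple of 3: 6 = 3·2 + 0 ⇒ divisible ✓.
Greedy packing gives 2 candidate class(es). Each should be a full parallel class (size 3, covers all 9 points).
  Class 1 (3 blocks): {5,6,7}; {1,4,8}; {0,2,3}. Points covered: [0, 1, 2, 3, 4, 5, 6, 7, 8].
  Class 2 (3 blocks): {3,6,8}; {1,2,5}; {0,4,7}. Points covered: [0, 1, 2, 3, 4, 5, 6, 7, 8].
All classes full (size 3)? YES. All classes cover every point? YES.
Resolvable? YES.

YES


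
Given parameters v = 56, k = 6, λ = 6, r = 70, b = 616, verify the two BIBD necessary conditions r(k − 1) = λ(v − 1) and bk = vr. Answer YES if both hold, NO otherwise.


Condition (i): r(k − 1) = 70·5 = 350; λ(v − 1) = 6·55 = 330. Match? NO.
Condition (ii): bk = 616·6 = 3696; vr = 56·70 = 3920. Match? NO.
Both conditions hold? NO.

NO


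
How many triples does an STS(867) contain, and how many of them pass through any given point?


An STS(v) is a 2-(v, 3, 1) BIBD: block size k = 3, λ = 1.
Replication: r(k − 1) = λ(v − 1) ⇒ r·2 = 867 − 1 = 866 ⇒ r = 433.
Block count: bk = vr ⇒ b·3 = 867·433 = 375411 ⇒ b = 125137.

r = 433, b = 125137.


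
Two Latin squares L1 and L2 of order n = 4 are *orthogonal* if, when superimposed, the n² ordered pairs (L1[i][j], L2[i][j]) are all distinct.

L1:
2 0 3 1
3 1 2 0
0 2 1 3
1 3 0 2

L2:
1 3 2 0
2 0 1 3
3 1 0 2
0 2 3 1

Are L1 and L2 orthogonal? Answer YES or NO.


Form the n² = 16 superimposed pairs (L1[i][j], L2[i][j]), row by row (rows and columns indexed from 0):
row 0: (2,1) (0,3) (3,2) (1,0)
row 1: (3,2) (1,0) (2,1) (0,3)
row 2: (0,3) (2,1) (1,0) (3,2)
row 3: (1,0) (3,2) (0,3) (2,1)
Orthogonality requires all 16 pairs distinct.
But the pair (3,2) repeats: cell (0,2) has L1 = 3, L2 = 2, and cell (1,0) has L1 = 3, L2 = 2.
A repeated pair means some other pair never occurs (only 4 distinct pairs out of 16), so the squares are not orthogonal.
Conclusion: NO.

NO


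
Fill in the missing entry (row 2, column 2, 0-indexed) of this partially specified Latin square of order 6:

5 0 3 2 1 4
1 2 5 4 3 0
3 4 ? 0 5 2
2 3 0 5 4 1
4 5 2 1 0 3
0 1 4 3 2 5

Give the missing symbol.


Row 2 contains symbols [0, 2, 3, 4, 5] — missing [1].
Column 2 contains symbols [0, 2, 3, 4, 5] — missing [1].
The missing symbol must appear in both missing sets; intersection = [1].
Therefore the hidden value is 1.

Missing value = 1.


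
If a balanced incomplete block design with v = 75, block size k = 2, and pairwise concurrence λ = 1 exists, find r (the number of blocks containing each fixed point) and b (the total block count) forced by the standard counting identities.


Any 2-(v, k, λ) BIBD satisfies two necessary conditions:
  (i)  Each point sits in r blocks, and counting incidences through any fixed point gives r(k − 1) = λ(v − 1), so r = λ(v − 1)/(k − 1).
  (ii) Total incidences bk = vr, so b = vr/k.
Step 1: r = λ(v − 1)/(k − 1) = 1·(75 − 1)/(2 − 1) = 1·74/1 = 74/1 = 74.
Step 2: b = vr/k = 75·74/2 = 5550/2 = 2775.
Check integrality: r = 74 ∈ Z ✓, b = 2775 ∈ Z ✓.
(These identities are necessary conditions: they determine r and b for any design with these parameters, but do not by themselves prove that one exists.)

r = 74, b = 2775.


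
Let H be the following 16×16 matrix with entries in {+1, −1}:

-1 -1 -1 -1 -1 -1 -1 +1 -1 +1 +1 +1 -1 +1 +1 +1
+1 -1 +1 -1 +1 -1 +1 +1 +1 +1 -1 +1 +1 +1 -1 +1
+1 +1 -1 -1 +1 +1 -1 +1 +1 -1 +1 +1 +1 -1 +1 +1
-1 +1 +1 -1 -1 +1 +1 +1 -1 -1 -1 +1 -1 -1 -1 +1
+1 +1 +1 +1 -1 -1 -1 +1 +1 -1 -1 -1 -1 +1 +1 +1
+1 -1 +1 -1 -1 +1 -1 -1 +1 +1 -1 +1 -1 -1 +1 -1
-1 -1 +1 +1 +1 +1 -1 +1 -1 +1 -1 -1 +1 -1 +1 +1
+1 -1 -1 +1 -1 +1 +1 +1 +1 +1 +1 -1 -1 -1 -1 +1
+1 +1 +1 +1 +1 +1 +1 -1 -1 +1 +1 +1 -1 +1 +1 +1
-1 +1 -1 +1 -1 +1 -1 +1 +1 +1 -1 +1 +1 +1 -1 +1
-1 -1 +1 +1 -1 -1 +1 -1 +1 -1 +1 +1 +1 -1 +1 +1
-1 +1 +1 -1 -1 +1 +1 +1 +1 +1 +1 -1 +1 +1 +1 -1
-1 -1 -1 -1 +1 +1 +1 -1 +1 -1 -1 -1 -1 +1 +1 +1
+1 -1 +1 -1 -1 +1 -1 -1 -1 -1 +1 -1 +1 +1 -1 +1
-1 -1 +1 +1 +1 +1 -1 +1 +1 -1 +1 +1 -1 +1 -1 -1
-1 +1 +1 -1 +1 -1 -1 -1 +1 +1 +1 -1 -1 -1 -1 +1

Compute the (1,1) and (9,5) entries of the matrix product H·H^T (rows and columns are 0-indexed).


Row 1 of H: [1, -1, 1, -1, 1, -1, 1, 1, 1, 1, -1, 1, 1, 1, -1, 1].
Row 5 of H: [1, -1, 1, -1, -1, 1, -1, -1, 1, 1, -1, 1, -1, -1, 1, -1].
Row 9 of H: [-1, 1, -1, 1, -1, 1, -1, 1, 1, 1, -1, 1, 1, 1, -1, 1].
(H·H^T)[1][1] = Σ_j H[1][j]·H[1][j] = (1)² + (-1)² + (1)² + (-1)² + (1)² + (-1)² + (1)² + (1)² + (1)² + (1)² + (-1)² + (1)² + (1)² + (1)² + (-1)² + (1)² = 1 + 1 + 1 + 1 + 1 + 1 + 1 + 1 + 1 + 1 + 1 + 1 + 1 + 1 + 1 + 1 = 16.
(H·H^T)[9][5] = Σ_j H[9][j]·H[5][j] = (-1)·(1) + (1)·(-1) + (-1)·(1) + (1)·(-1) + (-1)·(-1) + (1)·(1) + (-1)·(-1) + (1)·(-1) + (1)·(1) + (1)·(1) + (-1)·(-1) + (1)·(1) + (1)·(-1) + (1)·(-1) + (-1)·(1) + (1)·(-1) = -1 + -1 + -1 + -1 + 1 + 1 + 1 + -1 + 1 + 1 + 1 + 1 + -1 + -1 + -1 + -1 = -2.
Rows 9 and 5 are not orthogonal (dot product = -2 ≠ 0), so H is not a Hadamard matrix.

(1,1) entry = 16; (9,5) entry = -2.


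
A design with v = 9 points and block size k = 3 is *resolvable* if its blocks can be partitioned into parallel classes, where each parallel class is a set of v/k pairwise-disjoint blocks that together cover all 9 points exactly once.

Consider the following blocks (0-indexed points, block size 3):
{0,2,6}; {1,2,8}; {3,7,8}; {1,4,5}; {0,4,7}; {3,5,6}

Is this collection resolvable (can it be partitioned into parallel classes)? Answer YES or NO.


v = 9, block size k = 3, number of blocks = 6.
For resolvability, blocks must partition into parallel classes of size v/k = 3.
Total blocks must therefore be a multiple of 3: 6 = 3·2 + 0 ⇒ divisible ✓.
Greedy packing gives 2 candidate class(es). Each should be a full parallel class (size 3, covers all 9 points).
  Class 1 (3 blocks): {0,2,6}; {3,7,8}; {1,4,5}. Points covered: [0, 1, 2, 3, 4, 5, 6, 7, 8].
  Class 2 (3 blocks): {1,2,8}; {0,4,7}; {3,5,6}. Points covered: [0, 1, 2, 3, 4, 5, 6, 7, 8].
All classes full (size 3)? YES. All classes cover every point? YES.
Resolvable? YES.

YES


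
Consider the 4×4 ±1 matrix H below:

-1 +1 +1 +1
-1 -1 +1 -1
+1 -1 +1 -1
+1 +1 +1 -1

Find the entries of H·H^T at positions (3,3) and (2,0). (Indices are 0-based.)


Row 0 of H: [-1, 1, 1, 1].
Row 2 of H: [1, -1, 1, -1].
Row 3 of H: [1, 1, 1, -1].
(H·H^T)[3][3] = Σ_j H[3][j]·H[3][j] = (1)² + (1)² + (1)² + (-1)² = 1 + 1 + 1 + 1 = 4.
(H·H^T)[2][0] = Σ_j H[2][j]·H[0][j] = (1)·(-1) + (-1)·(1) + (1)·(1) + (-1)·(1) = -1 + -1 + 1 + -1 = -2.
Rows 2 and 0 are not orthogonal (dot product = -2 ≠ 0), so H is not a Hadamard matrix.

(3,3) entry = 4; (2,0) entry = -2.


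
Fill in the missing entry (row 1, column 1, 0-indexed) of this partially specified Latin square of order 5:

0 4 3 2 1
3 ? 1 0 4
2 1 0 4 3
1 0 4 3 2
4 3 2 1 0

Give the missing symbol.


Row 1 contains symbols [0, 1, 3, 4] — missing [2].
Column 1 contains symbols [0, 1, 3, 4] — missing [2].
The missing symbol must appear in both missing sets; intersection = [2].
Therefore the hidden value is 2.

Missing value = 2.


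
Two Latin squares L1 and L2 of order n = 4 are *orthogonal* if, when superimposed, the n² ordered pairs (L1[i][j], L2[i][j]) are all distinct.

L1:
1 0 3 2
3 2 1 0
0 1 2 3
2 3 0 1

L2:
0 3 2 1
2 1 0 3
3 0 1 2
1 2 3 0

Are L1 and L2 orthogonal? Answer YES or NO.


Form the n² = 16 superimposed pairs (L1[i][j], L2[i][j]), row by row (rows and columns indexed from 0):
row 0: (1,0) (0,3) (3,2) (2,1)
row 1: (3,2) (2,1) (1,0) (0,3)
row 2: (0,3) (1,0) (2,1) (3,2)
row 3: (2,1) (3,2) (0,3) (1,0)
Orthogonality requires all 16 pairs distinct.
But the pair (3,2) repeats: cell (0,2) has L1 = 3, L2 = 2, and cell (1,0) has L1 = 3, L2 = 2.
A repeated pair means some other pair never occurs (only 4 distinct pairs out of 16), so the squares are not orthogonal.
Conclusion: NO.

NO


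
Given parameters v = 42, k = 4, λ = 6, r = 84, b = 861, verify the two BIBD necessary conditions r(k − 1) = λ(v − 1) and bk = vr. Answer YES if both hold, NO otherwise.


Condition (i): r(k − 1) = 84·3 = 252; λ(v − 1) = 6·41 = 246. Match? NO.
Condition (ii): bk = 861·4 = 3444; vr = 42·84 = 3528. Match? NO.
Both conditions hold? NO.

NO


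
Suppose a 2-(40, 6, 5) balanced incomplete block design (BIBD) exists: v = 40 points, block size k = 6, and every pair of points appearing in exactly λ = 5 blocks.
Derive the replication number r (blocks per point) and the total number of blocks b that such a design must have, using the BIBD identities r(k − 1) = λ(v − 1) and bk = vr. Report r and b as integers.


Any 2-(v, k, λ) BIBD satisfies two necessary conditions:
  (i)  Each point sits in r blocks, and counting incidences through any fixed point gives r(k − 1) = λ(v − 1), so r = λ(v − 1)/(k − 1).
  (ii) Total incidences bk = vr, so b = vr/k.
Step 1: r = λ(v − 1)/(k − 1) = 5·(40 − 1)/(6 − 1) = 5·39/5 = 195/5 = 39.
Step 2: b = vr/k = 40·39/6 = 1560/6 = 260.
Check integrality: r = 39 ∈ Z ✓, b = 260 ∈ Z ✓.
(These identities are necessary conditions: they determine r and b for any design with these parameters, but do not by themselves prove that one exists.)

r = 39, b = 260.


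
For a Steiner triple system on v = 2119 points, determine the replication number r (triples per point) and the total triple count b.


An STS(v) is a 2-(v, 3, 1) BIBD: block size k = 3, λ = 1.
Replication: r(k − 1) = λ(v − 1) ⇒ r·2 = 2119 − 1 = 2118 ⇒ r = 1059.
Block count: b = v(v − 1)/6 = 2119·2118/6 = 4488042/6 = 748007.
(Check via bk = vr: 748007·3 = 2244021 = 2119·1059 = 2244021 ✓.)

r = 1059, b = 748007.


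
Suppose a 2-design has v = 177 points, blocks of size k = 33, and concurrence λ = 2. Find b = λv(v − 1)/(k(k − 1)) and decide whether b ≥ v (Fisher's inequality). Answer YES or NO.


r = λ(v − 1)/(k − 1) = 2·176/32 = 11.
b = vr/k = 177·11/33 = 59.
Fisher's inequality: b ≥ v ⇔ 59 ≥ 177? NO.

NO


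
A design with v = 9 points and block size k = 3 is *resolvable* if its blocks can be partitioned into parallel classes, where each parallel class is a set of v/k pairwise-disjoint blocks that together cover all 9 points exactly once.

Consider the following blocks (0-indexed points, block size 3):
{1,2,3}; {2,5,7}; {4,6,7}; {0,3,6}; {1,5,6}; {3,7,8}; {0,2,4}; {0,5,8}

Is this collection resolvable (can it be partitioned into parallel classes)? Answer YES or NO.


v = 9, block size k = 3, number of blocks = 8.
For resolvability, blocks must partition into parallel classes of size v/k = 3.
Total blocks must therefore be a multiple of 3: 8 = 3·2 + 2 ⇒ not divisible ✗.
Resolvable? NO.

NO


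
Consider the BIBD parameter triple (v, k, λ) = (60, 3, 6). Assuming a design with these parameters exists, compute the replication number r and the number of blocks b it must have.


Any 2-(v, k, λ) BIBD satisfies two necessary conditions:
  (i)  Each point sits in r blocks, and counting incidences through any fixed point gives r(k − 1) = λ(v − 1), so r = λ(v − 1)/(k − 1).
  (ii) Total incidences bk = vr, so b = vr/k.
Step 1: r = λ(v − 1)/(k − 1) = 6·(60 − 1)/(3 − 1) = 6·59/2 = 354/2 = 177.
Step 2: b = vr/k = 60·177/3 = 10620/3 = 3540.
Check integrality: r = 177 ∈ Z ✓, b = 3540 ∈ Z ✓.
(These identities are necessary conditions: they determine r and b for any design with these parameters, but do not by themselves prove that one exists.)

r = 177, b = 3540.


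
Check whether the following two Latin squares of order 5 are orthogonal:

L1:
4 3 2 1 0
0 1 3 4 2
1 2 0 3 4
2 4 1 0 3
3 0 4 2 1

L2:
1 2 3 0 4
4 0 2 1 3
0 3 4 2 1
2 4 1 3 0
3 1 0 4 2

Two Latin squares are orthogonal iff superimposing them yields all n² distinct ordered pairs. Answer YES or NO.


Form the n² = 25 superimposed pairs (L1[i][j], L2[i][j]), row by row (rows and columns indexed from 0):
row 0: (4,1) (3,2) (2,3) (1,0) (0,4)
row 1: (0,4) (1,0) (3,2) (4,1) (2,3)
row 2: (1,0) (2,3) (0,4) (3,2) (4,1)
row 3: (2,2) (4,4) (1,1) (0,3) (3,0)
row 4: (3,3) (0,1) (4,0) (2,4) (1,2)
Orthogonality requires all 25 pairs distinct.
But the pair (0,4) repeats: cell (0,4) has L1 = 0, L2 = 4, and cell (1,0) has L1 = 0, L2 = 4.
A repeated pair means some other pair never occurs (only 15 distinct pairs out of 25), so the squares are not orthogonal.
Conclusion: NO.

NO


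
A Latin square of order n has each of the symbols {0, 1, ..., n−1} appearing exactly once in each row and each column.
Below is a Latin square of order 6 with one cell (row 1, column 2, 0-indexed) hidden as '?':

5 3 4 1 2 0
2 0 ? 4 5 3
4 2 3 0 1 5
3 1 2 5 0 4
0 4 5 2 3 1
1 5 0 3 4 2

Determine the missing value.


Row 1 contains symbols [0, 2, 3, 4, 5] — missing [1].
Column 2 contains symbols [0, 2, 3, 4, 5] — missing [1].
The missing symbol must appear in both missing sets; intersection = [1].
Therefore the hidden value is 1.

Missing value = 1.


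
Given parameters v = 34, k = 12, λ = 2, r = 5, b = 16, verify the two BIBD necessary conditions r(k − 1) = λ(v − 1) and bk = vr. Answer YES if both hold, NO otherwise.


Condition (i): r(k − 1) = 5·11 = 55; λ(v − 1) = 2·33 = 66. Match? NO.
Condition (ii): bk = 16·12 = 192; vr = 34·5 = 170. Match? NO.
Both conditions hold? NO.

NO


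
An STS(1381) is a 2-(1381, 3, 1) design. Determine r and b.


An STS(v) is a 2-(v, 3, 1) BIBD: block size k = 3, λ = 1.
Replication: r(k − 1) = λ(v − 1) ⇒ r·2 = 1381 − 1 = 1380 ⇒ r = 690.
Block count: b = v(v − 1)/6 = 1381·1380/6 = 1905780/6 = 317630.
(Check via bk = vr: 317630·3 = 952890 = 1381·690 = 952890 ✓.)

r = 690, b = 317630.


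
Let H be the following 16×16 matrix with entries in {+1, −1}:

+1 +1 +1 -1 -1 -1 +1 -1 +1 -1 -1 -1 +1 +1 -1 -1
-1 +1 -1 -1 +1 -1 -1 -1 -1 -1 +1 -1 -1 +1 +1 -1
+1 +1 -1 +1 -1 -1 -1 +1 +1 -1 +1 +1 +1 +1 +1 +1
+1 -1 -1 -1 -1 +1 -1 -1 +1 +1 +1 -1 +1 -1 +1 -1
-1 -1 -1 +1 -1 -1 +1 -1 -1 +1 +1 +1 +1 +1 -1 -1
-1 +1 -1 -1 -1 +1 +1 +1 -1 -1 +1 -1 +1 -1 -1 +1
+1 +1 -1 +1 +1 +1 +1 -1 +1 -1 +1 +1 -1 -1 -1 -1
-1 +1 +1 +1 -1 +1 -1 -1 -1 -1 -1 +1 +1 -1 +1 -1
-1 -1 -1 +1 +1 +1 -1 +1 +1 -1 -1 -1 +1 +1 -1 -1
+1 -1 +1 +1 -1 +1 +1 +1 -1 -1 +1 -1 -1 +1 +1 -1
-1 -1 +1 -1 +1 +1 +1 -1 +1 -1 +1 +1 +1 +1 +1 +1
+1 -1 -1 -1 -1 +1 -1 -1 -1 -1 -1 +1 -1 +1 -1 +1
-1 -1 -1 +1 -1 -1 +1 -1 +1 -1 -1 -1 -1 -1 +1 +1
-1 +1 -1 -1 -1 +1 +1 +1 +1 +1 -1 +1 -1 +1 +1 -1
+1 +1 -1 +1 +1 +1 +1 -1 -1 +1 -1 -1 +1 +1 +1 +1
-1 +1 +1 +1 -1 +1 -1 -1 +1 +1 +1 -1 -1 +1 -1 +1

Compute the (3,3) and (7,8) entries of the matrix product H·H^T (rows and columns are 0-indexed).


Row 3 of H: [1, -1, -1, -1, -1, 1, -1, -1, 1, 1, 1, -1, 1, -1, 1, -1].
Row 7 of H: [-1, 1, 1, 1, -1, 1, -1, -1, -1, -1, -1, 1, 1, -1, 1, -1].
Row 8 of H: [-1, -1, -1, 1, 1, 1, -1, 1, 1, -1, -1, -1, 1, 1, -1, -1].
(H·H^T)[3][3] = Σ_j H[3][j]·H[3][j] = (1)² + (-1)² + (-1)² + (-1)² + (-1)² + (1)² + (-1)² + (-1)² + (1)² + (1)² + (1)² + (-1)² + (1)² + (-1)² + (1)² + (-1)² = 1 + 1 + 1 + 1 + 1 + 1 + 1 + 1 + 1 + 1 + 1 + 1 + 1 + 1 + 1 + 1 = 16.
(H·H^T)[7][8] = Σ_j H[7][j]·H[8][j] = (-1)·(-1) + (1)·(-1) + (1)·(-1) + (1)·(1) + (-1)·(1) + (1)·(1) + (-1)·(-1) + (-1)·(1) + (-1)·(1) + (-1)·(-1) + (-1)·(-1) + (1)·(-1) + (1)·(1) + (-1)·(1) + (1)·(-1) + (-1)·(-1) = 1 + -1 + -1 + 1 + -1 + 1 + 1 + -1 + -1 + 1 + 1 + -1 + 1 + -1 + -1 + 1 = 0.
So rows 7 and 8 are orthogonal; the diagonal entry equals n = 16.

(3,3) entry = 16; (7,8) entry = 0.
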